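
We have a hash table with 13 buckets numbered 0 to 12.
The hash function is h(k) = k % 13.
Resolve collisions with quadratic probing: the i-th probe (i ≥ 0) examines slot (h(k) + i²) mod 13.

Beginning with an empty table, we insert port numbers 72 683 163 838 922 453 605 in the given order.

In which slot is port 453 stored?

2

Insert 72: h=7, slot 7 empty => index 7.
Insert 683: h=7, slot 7 occupied => index 8.
Insert 163: h=7, slots 7,8 occupied => index 11.
Insert 838: h=6, slot 6 empty => index 6.
Insert 922: h=12, slot 12 empty => index 12.
Insert 453: h=11, slots 11,12 occupied => index 2.
Insert 605: h=7, slots 7,8,11 occupied => index 3.
Table: [-, -, 453, 605, -, -, 838, 72, 683, -, -, 163, 922]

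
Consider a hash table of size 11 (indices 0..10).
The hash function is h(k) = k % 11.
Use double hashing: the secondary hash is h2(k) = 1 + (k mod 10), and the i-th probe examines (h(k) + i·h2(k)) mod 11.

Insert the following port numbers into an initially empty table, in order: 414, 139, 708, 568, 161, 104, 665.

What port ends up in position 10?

Insert 414: h=7, slot 7 empty → index 7.
Insert 139: h=7, h2=10, slot 7 occupied → index 6.
Insert 708: h=4, slot 4 empty → index 4.
Insert 568: h=7, h2=9, slot 7 occupied → index 5.
Insert 161: h=7, h2=2, slot 7 occupied → index 9.
Insert 104: h=5, h2=5, slot 5 occupied → index 10.
Insert 665: h=5, h2=6, slot 5 occupied → index 0.
Table: [665, —, —, —, 708, 568, 139, 414, —, 161, 104]

104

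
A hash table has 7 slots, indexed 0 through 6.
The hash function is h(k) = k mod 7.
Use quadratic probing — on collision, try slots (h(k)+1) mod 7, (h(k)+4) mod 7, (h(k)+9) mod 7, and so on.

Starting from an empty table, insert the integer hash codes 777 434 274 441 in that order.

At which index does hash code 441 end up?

4

777 hashes to 0; slot 0 is free => place at 0.
434 hashes to 0; 0 taken => place at 1.
274 hashes to 1; 1 taken => place at 2.
441 hashes to 0; 0,1 taken => place at 4.
Table: [777, 434, 274, ., 441, ., .]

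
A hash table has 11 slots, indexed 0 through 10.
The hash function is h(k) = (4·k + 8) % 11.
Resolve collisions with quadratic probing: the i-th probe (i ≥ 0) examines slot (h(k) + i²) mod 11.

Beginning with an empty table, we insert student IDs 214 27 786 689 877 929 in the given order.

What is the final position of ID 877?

8

Insert 214: h=6, slot 6 empty -> index 6.
Insert 27: h=6, slot 6 occupied -> index 7.
Insert 786: h=6, slots 6,7 occupied -> index 10.
Insert 689: h=3, slot 3 empty -> index 3.
Insert 877: h=7, slot 7 occupied -> index 8.
Insert 929: h=6, slots 6,7,10 occupied -> index 4.
Table: [_, _, _, 689, 929, _, 214, 27, 877, _, 786]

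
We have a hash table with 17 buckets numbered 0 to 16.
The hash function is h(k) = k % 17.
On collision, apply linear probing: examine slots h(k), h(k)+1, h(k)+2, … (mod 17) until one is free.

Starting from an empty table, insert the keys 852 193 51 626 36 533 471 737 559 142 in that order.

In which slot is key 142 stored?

852 hashes to 2; slot 2 is free → place at 2.
193 hashes to 6; slot 6 is free → place at 6.
51 hashes to 0; slot 0 is free → place at 0.
626 hashes to 14; slot 14 is free → place at 14.
36 hashes to 2; 2 taken → place at 3.
533 hashes to 6; 6 taken → place at 7.
471 hashes to 12; slot 12 is free → place at 12.
737 hashes to 6; 6,7 taken → place at 8.
559 hashes to 15; slot 15 is free → place at 15.
142 hashes to 6; 6,7,8 taken → place at 9.
Table: [51, —, 852, 36, —, —, 193, 533, 737, 142, —, —, 471, —, 626, 559, —]

9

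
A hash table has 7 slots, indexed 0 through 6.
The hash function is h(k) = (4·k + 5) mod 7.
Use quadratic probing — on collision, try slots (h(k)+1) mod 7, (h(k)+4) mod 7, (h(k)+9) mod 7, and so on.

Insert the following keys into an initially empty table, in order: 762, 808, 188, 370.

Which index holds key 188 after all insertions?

762: h=1 → slot 1
808: h=3 → slot 3
188: h=1, probe 1,2 → slot 2
370: h=1, probe 1,2,5 → slot 5
Table: [∅, 762, 188, 808, ∅, 370, ∅]

2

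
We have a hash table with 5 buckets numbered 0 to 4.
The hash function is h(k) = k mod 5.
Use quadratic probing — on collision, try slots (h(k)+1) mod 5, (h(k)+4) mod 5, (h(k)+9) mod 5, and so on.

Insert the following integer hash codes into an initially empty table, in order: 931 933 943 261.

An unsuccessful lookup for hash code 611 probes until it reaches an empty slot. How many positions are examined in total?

3

Insert 931: h=1, slot 1 empty → index 1.
Insert 933: h=3, slot 3 empty → index 3.
Insert 943: h=3, slot 3 occupied → index 4.
Insert 261: h=1, slot 1 occupied → index 2.
Table: [—, 931, 261, 933, 943]
Lookup 611: h=1, probe 1,2,0 → slot 0 empty, not found.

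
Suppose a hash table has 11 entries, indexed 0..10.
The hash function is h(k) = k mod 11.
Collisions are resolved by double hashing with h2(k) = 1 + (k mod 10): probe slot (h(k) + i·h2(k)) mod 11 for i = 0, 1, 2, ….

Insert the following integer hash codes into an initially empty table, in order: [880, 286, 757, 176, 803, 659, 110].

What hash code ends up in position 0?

880 hashes to 0; slot 0 is free → place at 0.
286 hashes to 0, h2=7; 0 taken → place at 7.
757 hashes to 9; slot 9 is free → place at 9.
176 hashes to 0, h2=7; 0,7 taken → place at 3.
803 hashes to 0, h2=4; 0 taken → place at 4.
659 hashes to 10; slot 10 is free → place at 10.
110 hashes to 0, h2=1; 0 taken → place at 1.
Table: [880, 110, ∅, 176, 803, ∅, ∅, 286, ∅, 757, 659]

880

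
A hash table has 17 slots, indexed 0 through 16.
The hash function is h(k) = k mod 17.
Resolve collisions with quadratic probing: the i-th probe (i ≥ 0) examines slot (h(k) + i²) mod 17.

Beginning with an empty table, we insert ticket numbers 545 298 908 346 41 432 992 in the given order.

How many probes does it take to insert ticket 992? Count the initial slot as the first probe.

3

545 hashes to 1; slot 1 is free → place at 1.
298 hashes to 9; slot 9 is free → place at 9.
908 hashes to 7; slot 7 is free → place at 7.
346 hashes to 6; slot 6 is free → place at 6.
41 hashes to 7; 7 taken → place at 8.
432 hashes to 7; 7,8 taken → place at 11.
992 hashes to 6; 6,7 taken → place at 10.
Table: [., 545, ., ., ., ., 346, 908, 41, 298, 992, 432, ., ., ., ., .]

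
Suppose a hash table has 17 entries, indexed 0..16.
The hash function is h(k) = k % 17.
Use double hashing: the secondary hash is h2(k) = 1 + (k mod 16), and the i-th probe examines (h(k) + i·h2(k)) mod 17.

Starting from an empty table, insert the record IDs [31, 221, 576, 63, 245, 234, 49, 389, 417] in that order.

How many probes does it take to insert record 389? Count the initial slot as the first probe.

2

Insert 31: h=14, slot 14 empty -> index 14.
Insert 221: h=0, slot 0 empty -> index 0.
Insert 576: h=15, slot 15 empty -> index 15.
Insert 63: h=12, slot 12 empty -> index 12.
Insert 245: h=7, slot 7 empty -> index 7.
Insert 234: h=13, slot 13 empty -> index 13.
Insert 49: h=15, h2=2, slots 15,0 occupied -> index 2.
Insert 389: h=15, h2=6, slot 15 occupied -> index 4.
Insert 417: h=9, slot 9 empty -> index 9.
Table: [221, ∅, 49, ∅, 389, ∅, ∅, 245, ∅, 417, ∅, ∅, 63, 234, 31, 576, ∅]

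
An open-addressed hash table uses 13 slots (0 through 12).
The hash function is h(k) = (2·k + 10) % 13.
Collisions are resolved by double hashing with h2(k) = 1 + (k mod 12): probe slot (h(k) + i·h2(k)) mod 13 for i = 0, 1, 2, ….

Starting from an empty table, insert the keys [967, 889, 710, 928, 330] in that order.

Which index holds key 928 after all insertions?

12

967: h=7 => slot 7
889: h=7, h2=2, probe 7,9 => slot 9
710: h=0 => slot 0
928: h=7, h2=5, probe 7,12 => slot 12
330: h=7, h2=7, probe 7,1 => slot 1
Table: [710, 330, -, -, -, -, -, 967, -, 889, -, -, 928]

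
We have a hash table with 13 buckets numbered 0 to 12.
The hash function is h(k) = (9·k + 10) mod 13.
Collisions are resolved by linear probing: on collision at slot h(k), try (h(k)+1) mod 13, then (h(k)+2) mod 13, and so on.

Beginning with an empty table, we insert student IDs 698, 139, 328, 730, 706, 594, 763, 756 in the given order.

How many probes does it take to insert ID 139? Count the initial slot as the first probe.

2

698 hashes to 0; slot 0 is free → place at 0.
139 hashes to 0; 0 taken → place at 1.
328 hashes to 11; slot 11 is free → place at 11.
730 hashes to 2; slot 2 is free → place at 2.
706 hashes to 7; slot 7 is free → place at 7.
594 hashes to 0; 0,1,2 taken → place at 3.
763 hashes to 0; 0,1,2,3 taken → place at 4.
756 hashes to 2; 2,3,4 taken → place at 5.
Table: [698, 139, 730, 594, 763, 756, ., 706, ., ., ., 328, .]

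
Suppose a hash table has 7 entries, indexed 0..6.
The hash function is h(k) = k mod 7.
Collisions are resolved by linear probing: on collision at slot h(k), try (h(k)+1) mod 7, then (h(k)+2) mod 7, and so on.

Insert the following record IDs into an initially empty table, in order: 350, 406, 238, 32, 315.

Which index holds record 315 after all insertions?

350: h=0 -> slot 0
406: h=0, probe 0,1 -> slot 1
238: h=0, probe 0,1,2 -> slot 2
32: h=4 -> slot 4
315: h=0, probe 0,1,2,3 -> slot 3
Table: [350, 406, 238, 315, 32, —, —]

3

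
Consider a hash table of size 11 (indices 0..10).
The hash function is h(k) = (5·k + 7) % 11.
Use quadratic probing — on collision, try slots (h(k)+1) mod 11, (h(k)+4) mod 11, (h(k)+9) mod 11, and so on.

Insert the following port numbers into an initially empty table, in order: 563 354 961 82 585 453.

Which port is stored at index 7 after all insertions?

354

563: h=6 → slot 6
354: h=6, probe 6,7 → slot 7
961: h=5 → slot 5
82: h=10 → slot 10
585: h=6, probe 6,7,10,4 → slot 4
453: h=6, probe 6,7,10,4,0 → slot 0
Table: [453, -, -, -, 585, 961, 563, 354, -, -, 82]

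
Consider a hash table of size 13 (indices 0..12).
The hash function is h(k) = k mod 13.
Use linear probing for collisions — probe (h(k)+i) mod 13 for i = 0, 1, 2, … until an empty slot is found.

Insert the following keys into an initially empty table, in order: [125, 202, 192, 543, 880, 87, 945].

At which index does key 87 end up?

12

Insert 125: h=8, slot 8 empty → index 8.
Insert 202: h=7, slot 7 empty → index 7.
Insert 192: h=10, slot 10 empty → index 10.
Insert 543: h=10, slot 10 occupied → index 11.
Insert 880: h=9, slot 9 empty → index 9.
Insert 87: h=9, slots 9,10,11 occupied → index 12.
Insert 945: h=9, slots 9,10,11,12 occupied → index 0.
Table: [945, _, _, _, _, _, _, 202, 125, 880, 192, 543, 87]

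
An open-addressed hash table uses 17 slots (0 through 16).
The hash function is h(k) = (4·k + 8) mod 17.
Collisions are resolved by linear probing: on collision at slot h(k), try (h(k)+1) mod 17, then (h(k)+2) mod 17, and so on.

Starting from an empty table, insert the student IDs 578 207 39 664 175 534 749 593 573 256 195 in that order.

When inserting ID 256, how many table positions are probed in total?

578: h=8 → slot 8
207: h=3 → slot 3
39: h=11 → slot 11
664: h=12 → slot 12
175: h=11, probe 11,12,13 → slot 13
534: h=2 → slot 2
749: h=12, probe 12,13,14 → slot 14
593: h=0 → slot 0
573: h=5 → slot 5
256: h=12, probe 12,13,14,15 → slot 15
195: h=6 → slot 6
Table: [593, ∅, 534, 207, ∅, 573, 195, ∅, 578, ∅, ∅, 39, 664, 175, 749, 256, ∅]

4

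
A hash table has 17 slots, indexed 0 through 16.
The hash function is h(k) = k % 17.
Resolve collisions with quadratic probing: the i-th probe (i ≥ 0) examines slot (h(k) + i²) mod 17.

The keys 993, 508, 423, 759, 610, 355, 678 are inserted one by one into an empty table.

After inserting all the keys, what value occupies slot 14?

355

Insert 993: h=7, slot 7 empty => index 7.
Insert 508: h=15, slot 15 empty => index 15.
Insert 423: h=15, slot 15 occupied => index 16.
Insert 759: h=11, slot 11 empty => index 11.
Insert 610: h=15, slots 15,16 occupied => index 2.
Insert 355: h=15, slots 15,16,2,7 occupied => index 14.
Insert 678: h=15, slots 15,16,2,7,14 occupied => index 6.
Table: [_, _, 610, _, _, _, 678, 993, _, _, _, 759, _, _, 355, 508, 423]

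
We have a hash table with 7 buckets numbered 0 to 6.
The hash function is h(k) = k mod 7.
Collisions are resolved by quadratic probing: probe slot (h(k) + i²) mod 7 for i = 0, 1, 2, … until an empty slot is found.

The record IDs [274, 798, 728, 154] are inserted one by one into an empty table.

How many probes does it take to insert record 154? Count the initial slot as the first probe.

4

274: h=1 -> slot 1
798: h=0 -> slot 0
728: h=0, probe 0,1,4 -> slot 4
154: h=0, probe 0,1,4,2 -> slot 2
Table: [798, 274, 154, ., 728, ., .]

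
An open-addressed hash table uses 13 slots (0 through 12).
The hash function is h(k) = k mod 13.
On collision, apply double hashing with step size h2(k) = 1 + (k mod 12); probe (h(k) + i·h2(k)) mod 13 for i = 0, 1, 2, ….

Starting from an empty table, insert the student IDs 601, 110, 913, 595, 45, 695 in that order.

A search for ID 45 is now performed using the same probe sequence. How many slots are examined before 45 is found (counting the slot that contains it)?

Insert 601: h=3, slot 3 empty → index 3.
Insert 110: h=6, slot 6 empty → index 6.
Insert 913: h=3, h2=2, slot 3 occupied → index 5.
Insert 595: h=10, slot 10 empty → index 10.
Insert 45: h=6, h2=10, slots 6,3 occupied → index 0.
Insert 695: h=6, h2=12, slots 6,5 occupied → index 4.
Table: [45, ∅, ∅, 601, 695, 913, 110, ∅, ∅, ∅, 595, ∅, ∅]
Lookup 45: h=6, h2=10, probe 6,3,0 → found at 0.

3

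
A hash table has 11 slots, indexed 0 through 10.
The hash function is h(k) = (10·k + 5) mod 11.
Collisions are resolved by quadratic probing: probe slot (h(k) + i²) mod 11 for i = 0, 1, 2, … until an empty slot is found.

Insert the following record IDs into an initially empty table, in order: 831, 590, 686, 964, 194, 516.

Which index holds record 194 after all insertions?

7

831: h=10 => slot 10
590: h=9 => slot 9
686: h=1 => slot 1
964: h=9, probe 9,10,2 => slot 2
194: h=9, probe 9,10,2,7 => slot 7
516: h=6 => slot 6
Table: [-, 686, 964, -, -, -, 516, 194, -, 590, 831]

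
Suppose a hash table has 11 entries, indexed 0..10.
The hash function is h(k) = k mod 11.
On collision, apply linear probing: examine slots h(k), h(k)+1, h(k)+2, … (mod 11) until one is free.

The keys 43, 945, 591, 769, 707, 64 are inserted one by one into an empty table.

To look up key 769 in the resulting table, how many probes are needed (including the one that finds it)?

3

Insert 43: h=10, slot 10 empty → index 10.
Insert 945: h=10, slot 10 occupied → index 0.
Insert 591: h=8, slot 8 empty → index 8.
Insert 769: h=10, slots 10,0 occupied → index 1.
Insert 707: h=3, slot 3 empty → index 3.
Insert 64: h=9, slot 9 empty → index 9.
Table: [945, 769, ∅, 707, ∅, ∅, ∅, ∅, 591, 64, 43]
Lookup 769: h=10, probe 10,0,1 → found at 1.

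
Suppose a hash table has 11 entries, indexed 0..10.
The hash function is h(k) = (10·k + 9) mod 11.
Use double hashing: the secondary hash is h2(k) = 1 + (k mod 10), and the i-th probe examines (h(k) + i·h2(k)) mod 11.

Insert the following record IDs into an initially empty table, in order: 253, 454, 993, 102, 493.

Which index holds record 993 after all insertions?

10

Insert 253: h=9, slot 9 empty => index 9.
Insert 454: h=6, slot 6 empty => index 6.
Insert 993: h=6, h2=4, slot 6 occupied => index 10.
Insert 102: h=6, h2=3, slots 6,9 occupied => index 1.
Insert 493: h=0, slot 0 empty => index 0.
Table: [493, 102, ∅, ∅, ∅, ∅, 454, ∅, ∅, 253, 993]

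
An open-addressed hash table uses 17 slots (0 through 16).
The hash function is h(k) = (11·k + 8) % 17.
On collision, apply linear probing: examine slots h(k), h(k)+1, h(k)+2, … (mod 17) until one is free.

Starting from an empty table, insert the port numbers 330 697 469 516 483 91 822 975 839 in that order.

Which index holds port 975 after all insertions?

10

330: h=0 -> slot 0
697: h=8 -> slot 8
469: h=16 -> slot 16
516: h=6 -> slot 6
483: h=0, probe 0,1 -> slot 1
91: h=6, probe 6,7 -> slot 7
822: h=6, probe 6,7,8,9 -> slot 9
975: h=6, probe 6,7,8,9,10 -> slot 10
839: h=6, probe 6,7,8,9,10,11 -> slot 11
Table: [330, 483, —, —, —, —, 516, 91, 697, 822, 975, 839, —, —, —, —, 469]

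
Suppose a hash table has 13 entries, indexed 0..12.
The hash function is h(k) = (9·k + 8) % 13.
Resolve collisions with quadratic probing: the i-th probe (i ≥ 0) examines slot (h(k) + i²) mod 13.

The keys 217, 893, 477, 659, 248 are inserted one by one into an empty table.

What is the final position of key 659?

Insert 217: h=11, slot 11 empty → index 11.
Insert 893: h=11, slot 11 occupied → index 12.
Insert 477: h=11, slots 11,12 occupied → index 2.
Insert 659: h=11, slots 11,12,2 occupied → index 7.
Insert 248: h=4, slot 4 empty → index 4.
Table: [_, _, 477, _, 248, _, _, 659, _, _, _, 217, 893]

7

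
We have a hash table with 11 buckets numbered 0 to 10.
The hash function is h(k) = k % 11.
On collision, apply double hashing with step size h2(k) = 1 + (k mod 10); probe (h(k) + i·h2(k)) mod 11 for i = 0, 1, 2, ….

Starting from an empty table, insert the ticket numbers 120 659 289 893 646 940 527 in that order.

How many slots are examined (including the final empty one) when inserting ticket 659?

120: h=10 → slot 10
659: h=10, h2=10, probe 10,9 → slot 9
289: h=3 → slot 3
893: h=2 → slot 2
646: h=8 → slot 8
940: h=5 → slot 5
527: h=10, h2=8, probe 10,7 → slot 7
Table: [., ., 893, 289, ., 940, ., 527, 646, 659, 120]

2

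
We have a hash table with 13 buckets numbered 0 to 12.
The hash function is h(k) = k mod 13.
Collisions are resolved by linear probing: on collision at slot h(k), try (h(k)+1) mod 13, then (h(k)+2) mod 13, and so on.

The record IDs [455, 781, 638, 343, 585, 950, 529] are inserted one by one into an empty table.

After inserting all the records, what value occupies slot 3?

455: h=0 => slot 0
781: h=1 => slot 1
638: h=1, probe 1,2 => slot 2
343: h=5 => slot 5
585: h=0, probe 0,1,2,3 => slot 3
950: h=1, probe 1,2,3,4 => slot 4
529: h=9 => slot 9
Table: [455, 781, 638, 585, 950, 343, —, —, —, 529, —, —, —]

585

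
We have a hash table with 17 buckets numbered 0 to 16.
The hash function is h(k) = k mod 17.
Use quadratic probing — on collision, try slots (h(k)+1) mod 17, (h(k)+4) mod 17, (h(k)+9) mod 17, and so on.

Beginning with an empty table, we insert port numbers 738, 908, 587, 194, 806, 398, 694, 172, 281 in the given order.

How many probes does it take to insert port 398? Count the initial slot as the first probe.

738: h=7 => slot 7
908: h=7, probe 7,8 => slot 8
587: h=9 => slot 9
194: h=7, probe 7,8,11 => slot 11
806: h=7, probe 7,8,11,16 => slot 16
398: h=7, probe 7,8,11,16,6 => slot 6
694: h=14 => slot 14
172: h=2 => slot 2
281: h=9, probe 9,10 => slot 10
Table: [_, _, 172, _, _, _, 398, 738, 908, 587, 281, 194, _, _, 694, _, 806]

5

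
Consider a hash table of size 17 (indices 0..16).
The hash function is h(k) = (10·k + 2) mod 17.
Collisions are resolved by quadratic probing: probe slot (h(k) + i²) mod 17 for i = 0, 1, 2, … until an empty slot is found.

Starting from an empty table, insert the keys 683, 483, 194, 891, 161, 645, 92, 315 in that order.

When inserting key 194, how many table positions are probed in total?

2

Insert 683: h=15, slot 15 empty -> index 15.
Insert 483: h=4, slot 4 empty -> index 4.
Insert 194: h=4, slot 4 occupied -> index 5.
Insert 891: h=4, slots 4,5 occupied -> index 8.
Insert 161: h=14, slot 14 empty -> index 14.
Insert 645: h=9, slot 9 empty -> index 9.
Insert 92: h=4, slots 4,5,8 occupied -> index 13.
Insert 315: h=7, slot 7 empty -> index 7.
Table: [-, -, -, -, 483, 194, -, 315, 891, 645, -, -, -, 92, 161, 683, -]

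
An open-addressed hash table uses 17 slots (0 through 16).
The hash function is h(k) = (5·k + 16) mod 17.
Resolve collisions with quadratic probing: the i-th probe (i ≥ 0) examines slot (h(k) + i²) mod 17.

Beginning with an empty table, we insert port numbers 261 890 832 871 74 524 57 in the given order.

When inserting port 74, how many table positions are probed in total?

3

261: h=12 => slot 12
890: h=12, probe 12,13 => slot 13
832: h=11 => slot 11
871: h=2 => slot 2
74: h=12, probe 12,13,16 => slot 16
524: h=1 => slot 1
57: h=12, probe 12,13,16,4 => slot 4
Table: [∅, 524, 871, ∅, 57, ∅, ∅, ∅, ∅, ∅, ∅, 832, 261, 890, ∅, ∅, 74]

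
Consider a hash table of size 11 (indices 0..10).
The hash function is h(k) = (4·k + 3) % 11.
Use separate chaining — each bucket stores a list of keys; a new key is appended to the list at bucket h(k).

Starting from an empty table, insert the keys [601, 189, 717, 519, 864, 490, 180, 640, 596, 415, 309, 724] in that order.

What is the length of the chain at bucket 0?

601 -> bucket 9
189 -> bucket 0
717 -> bucket 0 (collision)
519 -> bucket 0 (collision)
864 -> bucket 5
490 -> bucket 5 (collision)
180 -> bucket 8
640 -> bucket 0 (collision)
596 -> bucket 0 (collision)
415 -> bucket 2
309 -> bucket 7
724 -> bucket 6
Final buckets:
0: 189 -> 717 -> 519 -> 640 -> 596
1: .
2: 415
3: .
4: .
5: 864 -> 490
6: 724
7: 309
8: 180
9: 601
10: .

5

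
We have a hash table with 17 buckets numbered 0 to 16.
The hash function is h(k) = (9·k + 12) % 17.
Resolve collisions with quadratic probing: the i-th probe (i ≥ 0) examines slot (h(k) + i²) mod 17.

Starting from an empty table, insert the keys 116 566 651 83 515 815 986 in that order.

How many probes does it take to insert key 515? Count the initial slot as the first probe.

116 hashes to 2; slot 2 is free → place at 2.
566 hashes to 6; slot 6 is free → place at 6.
651 hashes to 6; 6 taken → place at 7.
83 hashes to 11; slot 11 is free → place at 11.
515 hashes to 6; 6,7 taken → place at 10.
815 hashes to 3; slot 3 is free → place at 3.
986 hashes to 12; slot 12 is free → place at 12.
Table: [—, —, 116, 815, —, —, 566, 651, —, —, 515, 83, 986, —, —, —, —]

3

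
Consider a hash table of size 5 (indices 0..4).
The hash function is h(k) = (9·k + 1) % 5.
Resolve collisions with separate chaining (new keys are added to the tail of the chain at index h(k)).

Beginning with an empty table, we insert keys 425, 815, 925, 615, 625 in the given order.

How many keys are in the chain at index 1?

5

Insert 425: h=1, bucket 1 empty -> new chain.
Insert 815: h=1, bucket 1 nonempty -> append to chain.
Insert 925: h=1, bucket 1 nonempty -> append to chain.
Insert 615: h=1, bucket 1 nonempty -> append to chain.
Insert 625: h=1, bucket 1 nonempty -> append to chain.
Final buckets:
0: —
1: 425 -> 815 -> 925 -> 615 -> 625
2: —
3: —
4: —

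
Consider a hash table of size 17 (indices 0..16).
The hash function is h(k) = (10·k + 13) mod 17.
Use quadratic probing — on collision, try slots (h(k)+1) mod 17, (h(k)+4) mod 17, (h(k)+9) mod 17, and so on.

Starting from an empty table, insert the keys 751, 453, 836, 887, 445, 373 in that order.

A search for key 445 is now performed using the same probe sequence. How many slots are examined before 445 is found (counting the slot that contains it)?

4

Insert 751: h=9, slot 9 empty → index 9.
Insert 453: h=4, slot 4 empty → index 4.
Insert 836: h=9, slot 9 occupied → index 10.
Insert 887: h=9, slots 9,10 occupied → index 13.
Insert 445: h=9, slots 9,10,13 occupied → index 1.
Insert 373: h=3, slot 3 empty → index 3.
Table: [-, 445, -, 373, 453, -, -, -, -, 751, 836, -, -, 887, -, -, -]
Lookup 445: h=9, probe 9,10,13,1 → found at 1.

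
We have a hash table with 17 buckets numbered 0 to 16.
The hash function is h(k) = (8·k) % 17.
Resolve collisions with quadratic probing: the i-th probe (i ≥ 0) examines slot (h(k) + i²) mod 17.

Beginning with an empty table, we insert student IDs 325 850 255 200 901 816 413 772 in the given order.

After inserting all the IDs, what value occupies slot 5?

325 hashes to 16; slot 16 is free → place at 16.
850 hashes to 0; slot 0 is free → place at 0.
255 hashes to 0; 0 taken → place at 1.
200 hashes to 2; slot 2 is free → place at 2.
901 hashes to 0; 0,1 taken → place at 4.
816 hashes to 0; 0,1,4 taken → place at 9.
413 hashes to 6; slot 6 is free → place at 6.
772 hashes to 5; slot 5 is free → place at 5.
Table: [850, 255, 200, -, 901, 772, 413, -, -, 816, -, -, -, -, -, -, 325]

772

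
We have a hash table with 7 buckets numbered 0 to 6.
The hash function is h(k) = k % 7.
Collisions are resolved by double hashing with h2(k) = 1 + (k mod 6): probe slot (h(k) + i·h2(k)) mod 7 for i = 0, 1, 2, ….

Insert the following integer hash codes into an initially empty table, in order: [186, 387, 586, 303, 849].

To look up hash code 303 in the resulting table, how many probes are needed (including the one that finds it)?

186: h=4 -> slot 4
387: h=2 -> slot 2
586: h=5 -> slot 5
303: h=2, h2=4, probe 2,6 -> slot 6
849: h=2, h2=4, probe 2,6,3 -> slot 3
Table: [_, _, 387, 849, 186, 586, 303]
Lookup 303: h=2, h2=4, probe 2,6 → found at 6.

2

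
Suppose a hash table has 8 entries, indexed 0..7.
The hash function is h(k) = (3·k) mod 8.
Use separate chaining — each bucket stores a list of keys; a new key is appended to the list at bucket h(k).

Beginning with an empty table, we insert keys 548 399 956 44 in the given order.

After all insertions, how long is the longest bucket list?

548 → bucket 4
399 → bucket 5
956 → bucket 4 (collision)
44 → bucket 4 (collision)
Final buckets:
0: ∅
1: ∅
2: ∅
3: ∅
4: 548 -> 956 -> 44
5: 399
6: ∅
7: ∅

3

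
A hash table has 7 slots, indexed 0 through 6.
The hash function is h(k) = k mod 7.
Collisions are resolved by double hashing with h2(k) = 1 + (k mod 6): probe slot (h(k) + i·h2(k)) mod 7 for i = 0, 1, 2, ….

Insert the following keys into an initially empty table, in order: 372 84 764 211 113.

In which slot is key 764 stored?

4

372 hashes to 1; slot 1 is free => place at 1.
84 hashes to 0; slot 0 is free => place at 0.
764 hashes to 1, h2=3; 1 taken => place at 4.
211 hashes to 1, h2=2; 1 taken => place at 3.
113 hashes to 1, h2=6; 1,0 taken => place at 6.
Table: [84, 372, _, 211, 764, _, 113]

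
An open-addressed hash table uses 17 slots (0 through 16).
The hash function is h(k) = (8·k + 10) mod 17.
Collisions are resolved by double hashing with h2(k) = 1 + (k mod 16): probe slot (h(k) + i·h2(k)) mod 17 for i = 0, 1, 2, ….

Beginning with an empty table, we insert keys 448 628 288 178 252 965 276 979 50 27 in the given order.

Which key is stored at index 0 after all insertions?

448 hashes to 7; slot 7 is free → place at 7.
628 hashes to 2; slot 2 is free → place at 2.
288 hashes to 2, h2=1; 2 taken → place at 3.
178 hashes to 6; slot 6 is free → place at 6.
252 hashes to 3, h2=13; 3 taken → place at 16.
965 hashes to 12; slot 12 is free → place at 12.
276 hashes to 8; slot 8 is free → place at 8.
979 hashes to 5; slot 5 is free → place at 5.
50 hashes to 2, h2=3; 2,5,8 taken → place at 11.
27 hashes to 5, h2=12; 5 taken → place at 0.
Table: [27, ., 628, 288, ., 979, 178, 448, 276, ., ., 50, 965, ., ., ., 252]

27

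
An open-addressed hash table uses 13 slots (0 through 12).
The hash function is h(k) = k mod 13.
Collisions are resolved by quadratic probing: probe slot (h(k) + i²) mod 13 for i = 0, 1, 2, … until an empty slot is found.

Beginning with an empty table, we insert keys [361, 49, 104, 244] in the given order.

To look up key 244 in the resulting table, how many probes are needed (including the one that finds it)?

Insert 361: h=10, slot 10 empty → index 10.
Insert 49: h=10, slot 10 occupied → index 11.
Insert 104: h=0, slot 0 empty → index 0.
Insert 244: h=10, slots 10,11 occupied → index 1.
Table: [104, 244, —, —, —, —, —, —, —, —, 361, 49, —]
Lookup 244: h=10, probe 10,11,1 → found at 1.

3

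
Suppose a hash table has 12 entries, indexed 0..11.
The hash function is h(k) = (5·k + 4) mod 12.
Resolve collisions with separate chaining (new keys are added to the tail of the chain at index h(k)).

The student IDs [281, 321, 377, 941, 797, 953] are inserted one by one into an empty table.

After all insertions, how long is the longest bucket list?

5

281 → bucket 5
321 → bucket 1
377 → bucket 5 (collision)
941 → bucket 5 (collision)
797 → bucket 5 (collision)
953 → bucket 5 (collision)
Final buckets:
0: ∅
1: 321
2: ∅
3: ∅
4: ∅
5: 281 -> 377 -> 941 -> 797 -> 953
6: ∅
7: ∅
8: ∅
9: ∅
10: ∅
11: ∅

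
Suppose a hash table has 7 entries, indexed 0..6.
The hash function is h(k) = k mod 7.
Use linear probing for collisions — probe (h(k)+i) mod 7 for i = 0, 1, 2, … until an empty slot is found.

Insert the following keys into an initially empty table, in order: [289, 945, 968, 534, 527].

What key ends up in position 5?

289 hashes to 2; slot 2 is free => place at 2.
945 hashes to 0; slot 0 is free => place at 0.
968 hashes to 2; 2 taken => place at 3.
534 hashes to 2; 2,3 taken => place at 4.
527 hashes to 2; 2,3,4 taken => place at 5.
Table: [945, -, 289, 968, 534, 527, -]

527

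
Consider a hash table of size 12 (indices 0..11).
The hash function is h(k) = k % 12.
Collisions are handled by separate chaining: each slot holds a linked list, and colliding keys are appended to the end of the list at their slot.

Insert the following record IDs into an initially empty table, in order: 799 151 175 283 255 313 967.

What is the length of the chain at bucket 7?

799 -> bucket 7
151 -> bucket 7 (collision)
175 -> bucket 7 (collision)
283 -> bucket 7 (collision)
255 -> bucket 3
313 -> bucket 1
967 -> bucket 7 (collision)
Final buckets:
0: ∅
1: 313
2: ∅
3: 255
4: ∅
5: ∅
6: ∅
7: 799 -> 151 -> 175 -> 283 -> 967
8: ∅
9: ∅
10: ∅
11: ∅

5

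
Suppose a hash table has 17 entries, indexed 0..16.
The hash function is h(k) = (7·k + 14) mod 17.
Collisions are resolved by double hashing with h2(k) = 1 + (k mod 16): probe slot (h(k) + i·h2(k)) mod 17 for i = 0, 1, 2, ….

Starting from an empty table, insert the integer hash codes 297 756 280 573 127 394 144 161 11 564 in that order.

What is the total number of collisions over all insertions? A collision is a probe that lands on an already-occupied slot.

297: h=2 -> slot 2
756: h=2, h2=5, probe 2,7 -> slot 7
280: h=2, h2=9, probe 2,11 -> slot 11
573: h=13 -> slot 13
127: h=2, h2=16, probe 2,1 -> slot 1
394: h=1, h2=11, probe 1,12 -> slot 12
144: h=2, h2=1, probe 2,3 -> slot 3
161: h=2, h2=2, probe 2,4 -> slot 4
11: h=6 -> slot 6
564: h=1, h2=5, probe 1,6,11,16 -> slot 16
Table: [∅, 127, 297, 144, 161, ∅, 11, 756, ∅, ∅, ∅, 280, 394, 573, ∅, ∅, 564]

9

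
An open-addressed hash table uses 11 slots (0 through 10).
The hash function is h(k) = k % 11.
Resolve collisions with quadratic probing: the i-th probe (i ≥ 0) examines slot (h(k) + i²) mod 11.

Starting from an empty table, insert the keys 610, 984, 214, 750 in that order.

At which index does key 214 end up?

9

610 hashes to 5; slot 5 is free => place at 5.
984 hashes to 5; 5 taken => place at 6.
214 hashes to 5; 5,6 taken => place at 9.
750 hashes to 2; slot 2 is free => place at 2.
Table: [∅, ∅, 750, ∅, ∅, 610, 984, ∅, ∅, 214, ∅]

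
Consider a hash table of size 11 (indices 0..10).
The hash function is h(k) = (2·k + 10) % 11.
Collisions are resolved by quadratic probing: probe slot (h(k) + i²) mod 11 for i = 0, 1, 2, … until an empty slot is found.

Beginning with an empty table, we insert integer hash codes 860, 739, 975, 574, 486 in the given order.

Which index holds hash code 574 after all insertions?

7

860: h=3 => slot 3
739: h=3, probe 3,4 => slot 4
975: h=2 => slot 2
574: h=3, probe 3,4,7 => slot 7
486: h=3, probe 3,4,7,1 => slot 1
Table: [∅, 486, 975, 860, 739, ∅, ∅, 574, ∅, ∅, ∅]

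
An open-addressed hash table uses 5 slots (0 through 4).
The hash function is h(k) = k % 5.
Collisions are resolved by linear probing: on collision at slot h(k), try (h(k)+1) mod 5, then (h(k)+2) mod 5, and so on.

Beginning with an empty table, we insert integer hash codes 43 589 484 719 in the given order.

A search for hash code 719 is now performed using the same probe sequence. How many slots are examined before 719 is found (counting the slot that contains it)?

43: h=3 → slot 3
589: h=4 → slot 4
484: h=4, probe 4,0 → slot 0
719: h=4, probe 4,0,1 → slot 1
Table: [484, 719, _, 43, 589]
Lookup 719: h=4, probe 4,0,1 → found at 1.

3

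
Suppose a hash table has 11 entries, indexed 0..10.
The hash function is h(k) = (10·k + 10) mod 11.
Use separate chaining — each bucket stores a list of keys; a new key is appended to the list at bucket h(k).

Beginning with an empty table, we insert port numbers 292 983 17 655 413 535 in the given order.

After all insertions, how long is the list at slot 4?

292 → bucket 4
983 → bucket 6
17 → bucket 4 (collision)
655 → bucket 4 (collision)
413 → bucket 4 (collision)
535 → bucket 3
Final buckets:
0: —
1: —
2: —
3: 535
4: 292 -> 17 -> 655 -> 413
5: —
6: 983
7: —
8: —
9: —
10: —

4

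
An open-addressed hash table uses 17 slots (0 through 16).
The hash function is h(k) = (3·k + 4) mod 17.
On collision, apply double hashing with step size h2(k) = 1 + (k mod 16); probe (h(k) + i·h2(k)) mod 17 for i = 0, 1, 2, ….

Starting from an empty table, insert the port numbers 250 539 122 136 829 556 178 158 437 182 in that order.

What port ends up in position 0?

158

250: h=6 -> slot 6
539: h=6, h2=12, probe 6,1 -> slot 1
122: h=13 -> slot 13
136: h=4 -> slot 4
829: h=9 -> slot 9
556: h=6, h2=13, probe 6,2 -> slot 2
178: h=11 -> slot 11
158: h=2, h2=15, probe 2,0 -> slot 0
437: h=6, h2=6, probe 6,12 -> slot 12
182: h=6, h2=7, probe 6,13,3 -> slot 3
Table: [158, 539, 556, 182, 136, ∅, 250, ∅, ∅, 829, ∅, 178, 437, 122, ∅, ∅, ∅]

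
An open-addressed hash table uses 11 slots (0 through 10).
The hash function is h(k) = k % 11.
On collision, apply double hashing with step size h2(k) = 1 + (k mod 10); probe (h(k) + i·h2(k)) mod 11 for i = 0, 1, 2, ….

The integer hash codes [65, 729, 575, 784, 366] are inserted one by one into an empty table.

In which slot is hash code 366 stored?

Insert 65: h=10, slot 10 empty -> index 10.
Insert 729: h=3, slot 3 empty -> index 3.
Insert 575: h=3, h2=6, slot 3 occupied -> index 9.
Insert 784: h=3, h2=5, slot 3 occupied -> index 8.
Insert 366: h=3, h2=7, slots 3,10 occupied -> index 6.
Table: [—, —, —, 729, —, —, 366, —, 784, 575, 65]

6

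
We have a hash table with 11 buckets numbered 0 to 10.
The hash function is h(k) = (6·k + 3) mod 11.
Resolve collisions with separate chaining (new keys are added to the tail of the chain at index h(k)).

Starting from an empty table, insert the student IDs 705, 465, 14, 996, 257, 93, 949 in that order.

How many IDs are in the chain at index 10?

3

705 → bucket 9
465 → bucket 10
14 → bucket 10 (collision)
996 → bucket 6
257 → bucket 5
93 → bucket 0
949 → bucket 10 (collision)
Final buckets:
0: 93
1: _
2: _
3: _
4: _
5: 257
6: 996
7: _
8: _
9: 705
10: 465 -> 14 -> 949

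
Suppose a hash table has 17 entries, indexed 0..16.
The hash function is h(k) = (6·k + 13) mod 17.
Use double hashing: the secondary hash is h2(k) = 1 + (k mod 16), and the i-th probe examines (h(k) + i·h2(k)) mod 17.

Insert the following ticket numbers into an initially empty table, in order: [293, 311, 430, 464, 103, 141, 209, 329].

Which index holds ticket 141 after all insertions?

293 hashes to 3; slot 3 is free -> place at 3.
311 hashes to 9; slot 9 is free -> place at 9.
430 hashes to 9, h2=15; 9 taken -> place at 7.
464 hashes to 9, h2=1; 9 taken -> place at 10.
103 hashes to 2; slot 2 is free -> place at 2.
141 hashes to 9, h2=14; 9 taken -> place at 6.
209 hashes to 9, h2=2; 9 taken -> place at 11.
329 hashes to 15; slot 15 is free -> place at 15.
Table: [-, -, 103, 293, -, -, 141, 430, -, 311, 464, 209, -, -, -, 329, -]

6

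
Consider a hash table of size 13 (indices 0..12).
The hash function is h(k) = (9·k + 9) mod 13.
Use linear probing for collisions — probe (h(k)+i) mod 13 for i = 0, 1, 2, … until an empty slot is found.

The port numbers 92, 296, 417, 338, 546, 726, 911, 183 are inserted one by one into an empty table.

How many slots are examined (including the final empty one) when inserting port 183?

92 hashes to 5; slot 5 is free -> place at 5.
296 hashes to 8; slot 8 is free -> place at 8.
417 hashes to 5; 5 taken -> place at 6.
338 hashes to 9; slot 9 is free -> place at 9.
546 hashes to 9; 9 taken -> place at 10.
726 hashes to 4; slot 4 is free -> place at 4.
911 hashes to 5; 5,6 taken -> place at 7.
183 hashes to 5; 5,6,7,8,9,10 taken -> place at 11.
Table: [—, —, —, —, 726, 92, 417, 911, 296, 338, 546, 183, —]

7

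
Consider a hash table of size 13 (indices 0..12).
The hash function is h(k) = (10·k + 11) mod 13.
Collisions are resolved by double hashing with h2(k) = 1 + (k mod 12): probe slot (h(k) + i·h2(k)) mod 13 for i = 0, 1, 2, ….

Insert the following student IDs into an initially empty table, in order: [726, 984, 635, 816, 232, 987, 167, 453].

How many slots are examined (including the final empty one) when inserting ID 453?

3

726: h=4 -> slot 4
984: h=10 -> slot 10
635: h=4, h2=12, probe 4,3 -> slot 3
816: h=7 -> slot 7
232: h=4, h2=5, probe 4,9 -> slot 9
987: h=1 -> slot 1
167: h=4, h2=12, probe 4,3,2 -> slot 2
453: h=4, h2=10, probe 4,1,11 -> slot 11
Table: [., 987, 167, 635, 726, ., ., 816, ., 232, 984, 453, .]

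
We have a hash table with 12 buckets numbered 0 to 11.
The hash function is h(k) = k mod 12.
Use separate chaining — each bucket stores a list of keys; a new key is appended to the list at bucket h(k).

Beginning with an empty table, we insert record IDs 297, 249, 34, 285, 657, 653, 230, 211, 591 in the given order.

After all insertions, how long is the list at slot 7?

1

297 → bucket 9
249 → bucket 9 (collision)
34 → bucket 10
285 → bucket 9 (collision)
657 → bucket 9 (collision)
653 → bucket 5
230 → bucket 2
211 → bucket 7
591 → bucket 3
Final buckets:
0: -
1: -
2: 230
3: 591
4: -
5: 653
6: -
7: 211
8: -
9: 297 -> 249 -> 285 -> 657
10: 34
11: -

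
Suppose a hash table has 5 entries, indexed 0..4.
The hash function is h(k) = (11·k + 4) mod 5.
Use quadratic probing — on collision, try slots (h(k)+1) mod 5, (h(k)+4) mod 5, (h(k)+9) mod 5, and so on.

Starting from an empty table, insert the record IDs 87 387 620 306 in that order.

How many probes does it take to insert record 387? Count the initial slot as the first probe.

87: h=1 -> slot 1
387: h=1, probe 1,2 -> slot 2
620: h=4 -> slot 4
306: h=0 -> slot 0
Table: [306, 87, 387, ∅, 620]

2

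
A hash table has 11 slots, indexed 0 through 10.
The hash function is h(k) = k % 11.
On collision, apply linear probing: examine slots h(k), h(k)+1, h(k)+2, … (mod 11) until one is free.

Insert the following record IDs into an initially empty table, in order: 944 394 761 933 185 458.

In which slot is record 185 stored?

944 hashes to 9; slot 9 is free → place at 9.
394 hashes to 9; 9 taken → place at 10.
761 hashes to 2; slot 2 is free → place at 2.
933 hashes to 9; 9,10 taken → place at 0.
185 hashes to 9; 9,10,0 taken → place at 1.
458 hashes to 7; slot 7 is free → place at 7.
Table: [933, 185, 761, —, —, —, —, 458, —, 944, 394]

1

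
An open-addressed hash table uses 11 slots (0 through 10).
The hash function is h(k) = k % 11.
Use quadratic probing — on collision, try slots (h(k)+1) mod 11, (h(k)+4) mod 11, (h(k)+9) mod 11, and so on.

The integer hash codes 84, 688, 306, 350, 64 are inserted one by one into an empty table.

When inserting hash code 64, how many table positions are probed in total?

84 hashes to 7; slot 7 is free => place at 7.
688 hashes to 6; slot 6 is free => place at 6.
306 hashes to 9; slot 9 is free => place at 9.
350 hashes to 9; 9 taken => place at 10.
64 hashes to 9; 9,10 taken => place at 2.
Table: [_, _, 64, _, _, _, 688, 84, _, 306, 350]

3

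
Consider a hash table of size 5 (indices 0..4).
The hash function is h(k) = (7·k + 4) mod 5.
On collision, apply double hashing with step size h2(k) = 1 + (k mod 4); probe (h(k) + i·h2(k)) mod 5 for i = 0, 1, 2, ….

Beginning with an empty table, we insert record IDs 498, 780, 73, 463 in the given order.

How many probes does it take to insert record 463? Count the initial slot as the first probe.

498 hashes to 0; slot 0 is free => place at 0.
780 hashes to 4; slot 4 is free => place at 4.
73 hashes to 0, h2=2; 0 taken => place at 2.
463 hashes to 0, h2=4; 0,4 taken => place at 3.
Table: [498, ∅, 73, 463, 780]

3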